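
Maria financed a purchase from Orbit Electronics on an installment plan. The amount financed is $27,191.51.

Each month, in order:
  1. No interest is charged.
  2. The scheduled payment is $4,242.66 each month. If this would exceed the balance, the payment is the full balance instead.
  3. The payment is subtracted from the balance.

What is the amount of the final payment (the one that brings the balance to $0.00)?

Month 1: opening $27,191.51; payment $4,242.66; balance $22,948.85
Month 2: opening $22,948.85; payment $4,242.66; balance $18,706.19
Month 3: opening $18,706.19; payment $4,242.66; balance $14,463.53
Month 4: opening $14,463.53; payment $4,242.66; balance $10,220.87
Month 5: opening $10,220.87; payment $4,242.66; balance $5,978.21
Month 6: opening $5,978.21; payment $4,242.66; balance $1,735.55
Month 7: opening $1,735.55; payment $1,735.55; balance $0.00

$1,735.55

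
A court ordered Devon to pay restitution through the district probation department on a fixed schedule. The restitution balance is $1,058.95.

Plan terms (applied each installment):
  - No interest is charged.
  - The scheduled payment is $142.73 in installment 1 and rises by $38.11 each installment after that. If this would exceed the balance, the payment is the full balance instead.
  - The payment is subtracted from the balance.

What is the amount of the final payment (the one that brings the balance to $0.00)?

Installment 1: opening $1,058.95; payment $142.73; balance $916.22
Installment 2: opening $916.22; payment $180.84; balance $735.38
Installment 3: opening $735.38; payment $218.95; balance $516.43
Installment 4: opening $516.43; payment $257.06; balance $259.37
Installment 5: opening $259.37; payment $259.37; balance $0.00

$259.37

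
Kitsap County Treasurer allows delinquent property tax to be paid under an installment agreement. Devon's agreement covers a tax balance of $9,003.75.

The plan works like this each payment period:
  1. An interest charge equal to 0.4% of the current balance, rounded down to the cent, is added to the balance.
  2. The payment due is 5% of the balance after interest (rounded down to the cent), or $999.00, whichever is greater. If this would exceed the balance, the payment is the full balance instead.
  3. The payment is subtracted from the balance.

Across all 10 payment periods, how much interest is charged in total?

Payment period 1: $9,003.75 +$36.01 interest = $9,039.76; pay $999.00 → $8,040.76
Payment period 2: $8,040.76 +$32.16 interest = $8,072.92; pay $999.00 → $7,073.92
Payment period 3: $7,073.92 +$28.29 interest = $7,102.21; pay $999.00 → $6,103.21
Payment period 4: $6,103.21 +$24.41 interest = $6,127.62; pay $999.00 → $5,128.62
Payment period 5: $5,128.62 +$20.51 interest = $5,149.13; pay $999.00 → $4,150.13
Payment period 6: $4,150.13 +$16.60 interest = $4,166.73; pay $999.00 → $3,167.73
Payment period 7: $3,167.73 +$12.67 interest = $3,180.40; pay $999.00 → $2,181.40
Payment period 8: $2,181.40 +$8.72 interest = $2,190.12; pay $999.00 → $1,191.12
Payment period 9: $1,191.12 +$4.76 interest = $1,195.88; pay $999.00 → $196.88
Payment period 10: $196.88 +$0.78 interest = $197.66; pay $197.66 → $0.00
Total interest: $36.01 + $32.16 + $28.29 + $24.41 + $20.51 + $16.60 + $12.67 + $8.72 + $4.76 + $0.78 = $184.91

$184.91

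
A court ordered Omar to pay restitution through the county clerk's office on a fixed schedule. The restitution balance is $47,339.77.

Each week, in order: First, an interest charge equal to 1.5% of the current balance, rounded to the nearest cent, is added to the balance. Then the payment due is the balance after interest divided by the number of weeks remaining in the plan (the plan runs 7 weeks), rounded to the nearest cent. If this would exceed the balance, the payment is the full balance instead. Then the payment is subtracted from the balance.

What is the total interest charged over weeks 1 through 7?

$2,927.20

Week 1: opening $47,339.77; interest $710.10 → $48,049.87; payment $6,864.27; balance $41,185.60
Week 2: opening $41,185.60; interest $617.78 → $41,803.38; payment $6,967.23; balance $34,836.15
Week 3: opening $34,836.15; interest $522.54 → $35,358.69; payment $7,071.74; balance $28,286.95
Week 4: opening $28,286.95; interest $424.30 → $28,711.25; payment $7,177.81; balance $21,533.44
Week 5: opening $21,533.44; interest $323.00 → $21,856.44; payment $7,285.48; balance $14,570.96
Week 6: opening $14,570.96; interest $218.56 → $14,789.52; payment $7,394.76; balance $7,394.76
Week 7: opening $7,394.76; interest $110.92 → $7,505.68; payment $7,505.68; balance $0.00
Total interest: $710.10 + $617.78 + $522.54 + $424.30 + $323.00 + $218.56 + $110.92 = $2,927.20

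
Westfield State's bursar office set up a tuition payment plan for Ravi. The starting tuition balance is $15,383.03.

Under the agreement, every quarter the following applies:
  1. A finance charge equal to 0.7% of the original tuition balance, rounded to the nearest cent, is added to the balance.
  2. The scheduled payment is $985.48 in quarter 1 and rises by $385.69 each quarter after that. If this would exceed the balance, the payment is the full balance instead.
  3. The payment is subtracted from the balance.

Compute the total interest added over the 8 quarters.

$861.44

Quarter 1: $15,383.03 +$107.68 interest = $15,490.71; pay $985.48 → $14,505.23
Quarter 2: $14,505.23 +$107.68 interest = $14,612.91; pay $1,371.17 → $13,241.74
Quarter 3: $13,241.74 +$107.68 interest = $13,349.42; pay $1,756.86 → $11,592.56
Quarter 4: $11,592.56 +$107.68 interest = $11,700.24; pay $2,142.55 → $9,557.69
Quarter 5: $9,557.69 +$107.68 interest = $9,665.37; pay $2,528.24 → $7,137.13
Quarter 6: $7,137.13 +$107.68 interest = $7,244.81; pay $2,913.93 → $4,330.88
Quarter 7: $4,330.88 +$107.68 interest = $4,438.56; pay $3,299.62 → $1,138.94
Quarter 8: $1,138.94 +$107.68 interest = $1,246.62; pay $1,246.62 → $0.00
Total interest: $107.68 + $107.68 + $107.68 + $107.68 + $107.68 + $107.68 + $107.68 + $107.68 = $861.44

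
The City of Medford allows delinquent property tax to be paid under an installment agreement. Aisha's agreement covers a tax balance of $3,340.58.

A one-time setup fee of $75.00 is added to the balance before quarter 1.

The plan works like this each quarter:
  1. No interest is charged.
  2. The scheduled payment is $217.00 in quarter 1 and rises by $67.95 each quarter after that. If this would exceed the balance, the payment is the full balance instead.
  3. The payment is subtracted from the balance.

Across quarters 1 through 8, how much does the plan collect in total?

$3,415.58

# | Opening | Payment | End bal
1 | $3,415.58 | $217.00 | $3,198.58
2 | $3,198.58 | $284.95 | $2,913.63
3 | $2,913.63 | $352.90 | $2,560.73
4 | $2,560.73 | $420.85 | $2,139.88
5 | $2,139.88 | $488.80 | $1,651.08
6 | $1,651.08 | $556.75 | $1,094.33
7 | $1,094.33 | $624.70 | $469.63
8 | $469.63 | $469.63 | $0.00
Total paid: $3,415.58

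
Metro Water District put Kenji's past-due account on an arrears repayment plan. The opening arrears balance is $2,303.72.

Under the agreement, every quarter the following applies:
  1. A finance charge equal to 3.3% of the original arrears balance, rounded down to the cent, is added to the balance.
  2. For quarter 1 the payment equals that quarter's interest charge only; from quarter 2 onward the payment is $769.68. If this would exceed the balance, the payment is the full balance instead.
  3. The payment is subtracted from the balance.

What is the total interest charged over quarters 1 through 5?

Quarter 1: opening $2,303.72; interest $76.02 → $2,379.74; payment $76.02; balance $2,303.72
Quarter 2: opening $2,303.72; interest $76.02 → $2,379.74; payment $769.68; balance $1,610.06
Quarter 3: opening $1,610.06; interest $76.02 → $1,686.08; payment $769.68; balance $916.40
Quarter 4: opening $916.40; interest $76.02 → $992.42; payment $769.68; balance $222.74
Quarter 5: opening $222.74; interest $76.02 → $298.76; payment $298.76; balance $0.00
Total interest: $76.02 + $76.02 + $76.02 + $76.02 + $76.02 = $380.10

$380.10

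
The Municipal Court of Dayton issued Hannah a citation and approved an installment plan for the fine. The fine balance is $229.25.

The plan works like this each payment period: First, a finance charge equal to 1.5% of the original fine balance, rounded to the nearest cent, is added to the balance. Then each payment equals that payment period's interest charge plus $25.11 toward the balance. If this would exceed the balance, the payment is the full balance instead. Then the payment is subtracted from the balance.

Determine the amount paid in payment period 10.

Payment period 1: $229.25 +$3.44 interest = $232.69; pay $28.55 → $204.14
Payment period 2: $204.14 +$3.44 interest = $207.58; pay $28.55 → $179.03
Payment period 3: $179.03 +$3.44 interest = $182.47; pay $28.55 → $153.92
Payment period 4: $153.92 +$3.44 interest = $157.36; pay $28.55 → $128.81
Payment period 5: $128.81 +$3.44 interest = $132.25; pay $28.55 → $103.70
Payment period 6: $103.70 +$3.44 interest = $107.14; pay $28.55 → $78.59
Payment period 7: $78.59 +$3.44 interest = $82.03; pay $28.55 → $53.48
Payment period 8: $53.48 +$3.44 interest = $56.92; pay $28.55 → $28.37
Payment period 9: $28.37 +$3.44 interest = $31.81; pay $28.55 → $3.26
Payment period 10: $3.26 +$3.44 interest = $6.70; pay $6.70 → $0.00

$6.70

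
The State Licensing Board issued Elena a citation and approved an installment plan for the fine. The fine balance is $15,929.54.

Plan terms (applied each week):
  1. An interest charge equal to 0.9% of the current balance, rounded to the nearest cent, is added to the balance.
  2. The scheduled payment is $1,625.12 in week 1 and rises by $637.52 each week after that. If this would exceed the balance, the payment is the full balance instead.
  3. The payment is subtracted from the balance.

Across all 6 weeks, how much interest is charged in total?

Week 1: opening $15,929.54; interest $143.37 → $16,072.91; payment $1,625.12; balance $14,447.79
Week 2: opening $14,447.79; interest $130.03 → $14,577.82; payment $2,262.64; balance $12,315.18
Week 3: opening $12,315.18; interest $110.84 → $12,426.02; payment $2,900.16; balance $9,525.86
Week 4: opening $9,525.86; interest $85.73 → $9,611.59; payment $3,537.68; balance $6,073.91
Week 5: opening $6,073.91; interest $54.67 → $6,128.58; payment $4,175.20; balance $1,953.38
Week 6: opening $1,953.38; interest $17.58 → $1,970.96; payment $1,970.96; balance $0.00
Total interest: $143.37 + $130.03 + $110.84 + $85.73 + $54.67 + $17.58 = $542.22

$542.22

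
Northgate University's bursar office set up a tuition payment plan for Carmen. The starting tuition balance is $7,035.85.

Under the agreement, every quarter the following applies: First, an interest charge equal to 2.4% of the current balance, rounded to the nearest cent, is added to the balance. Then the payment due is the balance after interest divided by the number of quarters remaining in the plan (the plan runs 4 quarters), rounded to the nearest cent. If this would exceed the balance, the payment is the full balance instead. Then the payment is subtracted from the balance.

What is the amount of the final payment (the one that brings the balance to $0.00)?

$1,934.00

Quarter 1: opening $7,035.85; interest $168.86 → $7,204.71; payment $1,801.18; balance $5,403.53
Quarter 2: opening $5,403.53; interest $129.68 → $5,533.21; payment $1,844.40; balance $3,688.81
Quarter 3: opening $3,688.81; interest $88.53 → $3,777.34; payment $1,888.67; balance $1,888.67
Quarter 4: opening $1,888.67; interest $45.33 → $1,934.00; payment $1,934.00; balance $0.00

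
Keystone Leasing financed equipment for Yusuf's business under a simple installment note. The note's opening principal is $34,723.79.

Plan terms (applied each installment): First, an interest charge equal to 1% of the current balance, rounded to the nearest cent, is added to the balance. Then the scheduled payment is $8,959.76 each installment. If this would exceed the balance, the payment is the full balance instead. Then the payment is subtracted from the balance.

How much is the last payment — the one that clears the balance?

Installment 1: $34,723.79 +$347.24 interest = $35,071.03; pay $8,959.76 → $26,111.27
Installment 2: $26,111.27 +$261.11 interest = $26,372.38; pay $8,959.76 → $17,412.62
Installment 3: $17,412.62 +$174.13 interest = $17,586.75; pay $8,959.76 → $8,626.99
Installment 4: $8,626.99 +$86.27 interest = $8,713.26; pay $8,713.26 → $0.00

$8,713.26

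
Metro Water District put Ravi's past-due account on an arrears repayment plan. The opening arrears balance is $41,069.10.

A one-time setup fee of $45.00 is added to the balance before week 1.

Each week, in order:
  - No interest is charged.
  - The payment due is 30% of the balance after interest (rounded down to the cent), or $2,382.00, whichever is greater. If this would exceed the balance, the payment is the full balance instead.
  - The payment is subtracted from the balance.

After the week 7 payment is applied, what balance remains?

Week 1: $41,114.10 − $12,334.23 → $28,779.87
Week 2: $28,779.87 − $8,633.96 → $20,145.91
Week 3: $20,145.91 − $6,043.77 → $14,102.14
Week 4: $14,102.14 − $4,230.64 → $9,871.50
Week 5: $9,871.50 − $2,961.45 → $6,910.05
Week 6: $6,910.05 − $2,382.00 → $4,528.05
Week 7: $4,528.05 − $2,382.00 → $2,146.05

$2,146.05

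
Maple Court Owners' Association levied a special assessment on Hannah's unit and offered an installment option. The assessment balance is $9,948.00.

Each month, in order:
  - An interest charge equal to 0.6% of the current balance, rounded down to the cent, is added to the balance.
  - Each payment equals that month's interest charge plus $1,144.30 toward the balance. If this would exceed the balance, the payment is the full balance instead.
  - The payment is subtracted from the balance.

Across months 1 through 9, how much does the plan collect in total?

Month 1: $9,948.00 +$59.68 interest = $10,007.68; pay $1,203.98 → $8,803.70
Month 2: $8,803.70 +$52.82 interest = $8,856.52; pay $1,197.12 → $7,659.40
Month 3: $7,659.40 +$45.95 interest = $7,705.35; pay $1,190.25 → $6,515.10
Month 4: $6,515.10 +$39.09 interest = $6,554.19; pay $1,183.39 → $5,370.80
Month 5: $5,370.80 +$32.22 interest = $5,403.02; pay $1,176.52 → $4,226.50
Month 6: $4,226.50 +$25.35 interest = $4,251.85; pay $1,169.65 → $3,082.20
Month 7: $3,082.20 +$18.49 interest = $3,100.69; pay $1,162.79 → $1,937.90
Month 8: $1,937.90 +$11.62 interest = $1,949.52; pay $1,155.92 → $793.60
Month 9: $793.60 +$4.76 interest = $798.36; pay $798.36 → $0.00
Total paid: $10,237.98

$10,237.98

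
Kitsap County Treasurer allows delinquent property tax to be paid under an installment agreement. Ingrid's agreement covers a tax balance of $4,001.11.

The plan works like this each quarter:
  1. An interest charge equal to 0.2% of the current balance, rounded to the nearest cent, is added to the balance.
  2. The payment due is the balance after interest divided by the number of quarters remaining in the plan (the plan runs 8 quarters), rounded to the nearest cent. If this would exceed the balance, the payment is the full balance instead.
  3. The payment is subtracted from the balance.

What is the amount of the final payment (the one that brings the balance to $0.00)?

$508.19

Quarter 1: opening $4,001.11; interest $8.00 → $4,009.11; payment $501.14; balance $3,507.97
Quarter 2: opening $3,507.97; interest $7.02 → $3,514.99; payment $502.14; balance $3,012.85
Quarter 3: opening $3,012.85; interest $6.03 → $3,018.88; payment $503.15; balance $2,515.73
Quarter 4: opening $2,515.73; interest $5.03 → $2,520.76; payment $504.15; balance $2,016.61
Quarter 5: opening $2,016.61; interest $4.03 → $2,020.64; payment $505.16; balance $1,515.48
Quarter 6: opening $1,515.48; interest $3.03 → $1,518.51; payment $506.17; balance $1,012.34
Quarter 7: opening $1,012.34; interest $2.02 → $1,014.36; payment $507.18; balance $507.18
Quarter 8: opening $507.18; interest $1.01 → $508.19; payment $508.19; balance $0.00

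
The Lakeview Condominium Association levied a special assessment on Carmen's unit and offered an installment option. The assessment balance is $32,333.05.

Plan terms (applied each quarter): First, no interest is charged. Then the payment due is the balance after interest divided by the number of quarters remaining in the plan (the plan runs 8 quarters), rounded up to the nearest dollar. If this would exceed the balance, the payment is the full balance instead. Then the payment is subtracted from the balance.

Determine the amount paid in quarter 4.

$4,042.00

Quarter 1: opening $32,333.05; payment $4,042.00; balance $28,291.05
Quarter 2: opening $28,291.05; payment $4,042.00; balance $24,249.05
Quarter 3: opening $24,249.05; payment $4,042.00; balance $20,207.05
Quarter 4: opening $20,207.05; payment $4,042.00; balance $16,165.05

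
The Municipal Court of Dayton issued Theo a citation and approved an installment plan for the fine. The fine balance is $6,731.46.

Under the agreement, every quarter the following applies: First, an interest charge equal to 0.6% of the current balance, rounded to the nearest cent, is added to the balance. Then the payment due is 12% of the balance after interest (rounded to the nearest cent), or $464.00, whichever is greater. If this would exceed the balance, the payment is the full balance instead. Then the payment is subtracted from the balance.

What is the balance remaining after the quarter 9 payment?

Quarter 1: $6,731.46 +$40.39 interest = $6,771.85; pay $812.62 → $5,959.23
Quarter 2: $5,959.23 +$35.76 interest = $5,994.99; pay $719.40 → $5,275.59
Quarter 3: $5,275.59 +$31.65 interest = $5,307.24; pay $636.87 → $4,670.37
Quarter 4: $4,670.37 +$28.02 interest = $4,698.39; pay $563.81 → $4,134.58
Quarter 5: $4,134.58 +$24.81 interest = $4,159.39; pay $499.13 → $3,660.26
Quarter 6: $3,660.26 +$21.96 interest = $3,682.22; pay $464.00 → $3,218.22
Quarter 7: $3,218.22 +$19.31 interest = $3,237.53; pay $464.00 → $2,773.53
Quarter 8: $2,773.53 +$16.64 interest = $2,790.17; pay $464.00 → $2,326.17
Quarter 9: $2,326.17 +$13.96 interest = $2,340.13; pay $464.00 → $1,876.13

$1,876.13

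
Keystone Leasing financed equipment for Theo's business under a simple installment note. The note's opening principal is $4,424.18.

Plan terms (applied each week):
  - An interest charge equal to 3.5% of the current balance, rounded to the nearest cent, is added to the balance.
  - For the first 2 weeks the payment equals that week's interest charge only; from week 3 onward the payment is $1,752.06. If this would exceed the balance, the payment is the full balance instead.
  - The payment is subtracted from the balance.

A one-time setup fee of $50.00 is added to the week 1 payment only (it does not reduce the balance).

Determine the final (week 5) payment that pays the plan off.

# | Opening | Interest | Payment | Fee | End bal
1 | $4,424.18 | $154.85 | $154.85 | $50.00 | $4,424.18
2 | $4,424.18 | $154.85 | $154.85 | — | $4,424.18
3 | $4,424.18 | $154.85 | $1,752.06 | — | $2,826.97
4 | $2,826.97 | $98.94 | $1,752.06 | — | $1,173.85
5 | $1,173.85 | $41.08 | $1,214.93 | — | $0.00

$1,214.93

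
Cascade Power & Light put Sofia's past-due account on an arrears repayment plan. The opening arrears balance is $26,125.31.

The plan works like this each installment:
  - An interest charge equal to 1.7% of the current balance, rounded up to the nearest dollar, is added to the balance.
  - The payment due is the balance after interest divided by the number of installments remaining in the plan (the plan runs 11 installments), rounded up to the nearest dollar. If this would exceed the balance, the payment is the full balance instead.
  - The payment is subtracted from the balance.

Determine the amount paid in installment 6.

$2,628.00

Installment 1: opening $26,125.31; interest $445.00 → $26,570.31; payment $2,416.00; balance $24,154.31
Installment 2: opening $24,154.31; interest $411.00 → $24,565.31; payment $2,457.00; balance $22,108.31
Installment 3: opening $22,108.31; interest $376.00 → $22,484.31; payment $2,499.00; balance $19,985.31
Installment 4: opening $19,985.31; interest $340.00 → $20,325.31; payment $2,541.00; balance $17,784.31
Installment 5: opening $17,784.31; interest $303.00 → $18,087.31; payment $2,584.00; balance $15,503.31
Installment 6: opening $15,503.31; interest $264.00 → $15,767.31; payment $2,628.00; balance $13,139.31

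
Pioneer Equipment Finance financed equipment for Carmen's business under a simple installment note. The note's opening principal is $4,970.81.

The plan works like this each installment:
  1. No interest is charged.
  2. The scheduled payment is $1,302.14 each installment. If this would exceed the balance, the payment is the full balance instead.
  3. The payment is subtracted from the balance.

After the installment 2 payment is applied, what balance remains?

$2,366.53

Installment 1: $4,970.81 − $1,302.14 → $3,668.67
Installment 2: $3,668.67 − $1,302.14 → $2,366.53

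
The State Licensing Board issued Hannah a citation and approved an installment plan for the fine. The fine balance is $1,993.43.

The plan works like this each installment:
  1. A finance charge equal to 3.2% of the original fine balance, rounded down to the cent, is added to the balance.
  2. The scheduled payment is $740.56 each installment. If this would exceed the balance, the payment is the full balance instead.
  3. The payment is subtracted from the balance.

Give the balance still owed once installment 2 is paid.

$639.87

Installment 1: opening $1,993.43; interest $63.78 → $2,057.21; payment $740.56; balance $1,316.65
Installment 2: opening $1,316.65; interest $63.78 → $1,380.43; payment $740.56; balance $639.87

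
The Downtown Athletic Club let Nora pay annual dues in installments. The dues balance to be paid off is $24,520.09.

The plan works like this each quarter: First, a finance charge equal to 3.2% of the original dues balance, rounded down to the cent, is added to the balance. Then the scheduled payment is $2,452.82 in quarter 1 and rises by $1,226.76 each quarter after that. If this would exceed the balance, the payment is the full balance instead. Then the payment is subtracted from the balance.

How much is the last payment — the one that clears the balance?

$4,696.23

Quarter 1: opening $24,520.09; interest $784.64 → $25,304.73; payment $2,452.82; balance $22,851.91
Quarter 2: opening $22,851.91; interest $784.64 → $23,636.55; payment $3,679.58; balance $19,956.97
Quarter 3: opening $19,956.97; interest $784.64 → $20,741.61; payment $4,906.34; balance $15,835.27
Quarter 4: opening $15,835.27; interest $784.64 → $16,619.91; payment $6,133.10; balance $10,486.81
Quarter 5: opening $10,486.81; interest $784.64 → $11,271.45; payment $7,359.86; balance $3,911.59
Quarter 6: opening $3,911.59; interest $784.64 → $4,696.23; payment $4,696.23; balance $0.00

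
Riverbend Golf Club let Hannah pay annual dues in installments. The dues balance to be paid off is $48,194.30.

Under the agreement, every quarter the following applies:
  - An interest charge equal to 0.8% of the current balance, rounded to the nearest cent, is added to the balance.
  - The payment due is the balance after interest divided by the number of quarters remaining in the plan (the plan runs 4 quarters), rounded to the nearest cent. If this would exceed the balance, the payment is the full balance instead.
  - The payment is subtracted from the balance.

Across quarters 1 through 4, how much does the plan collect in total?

$49,165.92

Quarter 1: $48,194.30 +$385.55 interest = $48,579.85; pay $12,144.96 → $36,434.89
Quarter 2: $36,434.89 +$291.48 interest = $36,726.37; pay $12,242.12 → $24,484.25
Quarter 3: $24,484.25 +$195.87 interest = $24,680.12; pay $12,340.06 → $12,340.06
Quarter 4: $12,340.06 +$98.72 interest = $12,438.78; pay $12,438.78 → $0.00
Total paid: $49,165.92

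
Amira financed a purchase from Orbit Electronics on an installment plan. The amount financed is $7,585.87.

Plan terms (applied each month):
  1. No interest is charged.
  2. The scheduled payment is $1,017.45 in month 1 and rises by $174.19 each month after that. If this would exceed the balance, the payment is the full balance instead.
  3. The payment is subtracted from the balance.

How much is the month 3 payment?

# | Opening | Payment | End bal
1 | $7,585.87 | $1,017.45 | $6,568.42
2 | $6,568.42 | $1,191.64 | $5,376.78
3 | $5,376.78 | $1,365.83 | $4,010.95

$1,365.83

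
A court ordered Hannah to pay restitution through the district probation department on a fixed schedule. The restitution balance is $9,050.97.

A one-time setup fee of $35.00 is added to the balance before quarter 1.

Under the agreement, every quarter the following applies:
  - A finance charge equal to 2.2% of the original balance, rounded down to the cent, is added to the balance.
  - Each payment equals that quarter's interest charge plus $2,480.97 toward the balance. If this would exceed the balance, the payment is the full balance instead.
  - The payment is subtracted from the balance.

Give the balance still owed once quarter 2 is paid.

$4,124.03

# | Opening | Interest | Payment | End bal
1 | $9,085.97 | $199.12 | $2,680.09 | $6,605.00
2 | $6,605.00 | $199.12 | $2,680.09 | $4,124.03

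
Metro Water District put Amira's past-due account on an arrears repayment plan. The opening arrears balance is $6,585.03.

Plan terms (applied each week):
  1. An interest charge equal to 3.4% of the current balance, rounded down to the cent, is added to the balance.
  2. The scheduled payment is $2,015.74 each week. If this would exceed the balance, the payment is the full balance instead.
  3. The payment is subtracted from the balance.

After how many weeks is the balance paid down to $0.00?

4

# | Opening | Interest | Payment | End bal
1 | $6,585.03 | $223.89 | $2,015.74 | $4,793.18
2 | $4,793.18 | $162.96 | $2,015.74 | $2,940.40
3 | $2,940.40 | $99.97 | $2,015.74 | $1,024.63
4 | $1,024.63 | $34.83 | $1,059.46 | $0.00
Balance reaches $0.00 in week 4.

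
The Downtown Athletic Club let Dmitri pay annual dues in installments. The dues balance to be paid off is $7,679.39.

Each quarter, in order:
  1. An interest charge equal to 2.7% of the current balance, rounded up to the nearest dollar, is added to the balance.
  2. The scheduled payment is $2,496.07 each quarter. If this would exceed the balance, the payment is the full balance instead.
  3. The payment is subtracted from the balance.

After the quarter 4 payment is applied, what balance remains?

# | Opening | Interest | Payment | End bal
1 | $7,679.39 | $208.00 | $2,496.07 | $5,391.32
2 | $5,391.32 | $146.00 | $2,496.07 | $3,041.25
3 | $3,041.25 | $83.00 | $2,496.07 | $628.18
4 | $628.18 | $17.00 | $645.18 | $0.00

$0.00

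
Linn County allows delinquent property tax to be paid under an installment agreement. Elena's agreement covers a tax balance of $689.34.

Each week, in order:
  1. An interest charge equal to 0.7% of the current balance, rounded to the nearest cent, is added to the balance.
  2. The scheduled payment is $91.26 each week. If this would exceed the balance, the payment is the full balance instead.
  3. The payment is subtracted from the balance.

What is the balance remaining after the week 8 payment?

Week 1: opening $689.34; interest $4.83 → $694.17; payment $91.26; balance $602.91
Week 2: opening $602.91; interest $4.22 → $607.13; payment $91.26; balance $515.87
Week 3: opening $515.87; interest $3.61 → $519.48; payment $91.26; balance $428.22
Week 4: opening $428.22; interest $3.00 → $431.22; payment $91.26; balance $339.96
Week 5: opening $339.96; interest $2.38 → $342.34; payment $91.26; balance $251.08
Week 6: opening $251.08; interest $1.76 → $252.84; payment $91.26; balance $161.58
Week 7: opening $161.58; interest $1.13 → $162.71; payment $91.26; balance $71.45
Week 8: opening $71.45; interest $0.50 → $71.95; payment $71.95; balance $0.00

$0.00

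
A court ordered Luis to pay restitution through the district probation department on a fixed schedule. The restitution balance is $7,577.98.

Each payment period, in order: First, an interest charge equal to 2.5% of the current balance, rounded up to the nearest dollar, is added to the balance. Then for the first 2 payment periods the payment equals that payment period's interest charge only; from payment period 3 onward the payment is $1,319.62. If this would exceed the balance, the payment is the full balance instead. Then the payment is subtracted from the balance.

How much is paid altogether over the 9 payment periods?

$8,670.98

Payment period 1: $7,577.98 +$190.00 interest = $7,767.98; pay $190.00 → $7,577.98
Payment period 2: $7,577.98 +$190.00 interest = $7,767.98; pay $190.00 → $7,577.98
Payment period 3: $7,577.98 +$190.00 interest = $7,767.98; pay $1,319.62 → $6,448.36
Payment period 4: $6,448.36 +$162.00 interest = $6,610.36; pay $1,319.62 → $5,290.74
Payment period 5: $5,290.74 +$133.00 interest = $5,423.74; pay $1,319.62 → $4,104.12
Payment period 6: $4,104.12 +$103.00 interest = $4,207.12; pay $1,319.62 → $2,887.50
Payment period 7: $2,887.50 +$73.00 interest = $2,960.50; pay $1,319.62 → $1,640.88
Payment period 8: $1,640.88 +$42.00 interest = $1,682.88; pay $1,319.62 → $363.26
Payment period 9: $363.26 +$10.00 interest = $373.26; pay $373.26 → $0.00
Total paid: $8,670.98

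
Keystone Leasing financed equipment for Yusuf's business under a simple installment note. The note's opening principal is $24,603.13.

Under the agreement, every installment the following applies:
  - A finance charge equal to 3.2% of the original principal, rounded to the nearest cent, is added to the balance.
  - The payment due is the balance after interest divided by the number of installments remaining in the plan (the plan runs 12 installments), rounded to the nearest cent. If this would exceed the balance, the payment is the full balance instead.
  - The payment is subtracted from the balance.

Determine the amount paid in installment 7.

$2,695.75

Installment 1: opening $24,603.13; interest $787.30 → $25,390.43; payment $2,115.87; balance $23,274.56
Installment 2: opening $23,274.56; interest $787.30 → $24,061.86; payment $2,187.44; balance $21,874.42
Installment 3: opening $21,874.42; interest $787.30 → $22,661.72; payment $2,266.17; balance $20,395.55
Installment 4: opening $20,395.55; interest $787.30 → $21,182.85; payment $2,353.65; balance $18,829.20
Installment 5: opening $18,829.20; interest $787.30 → $19,616.50; payment $2,452.06; balance $17,164.44
Installment 6: opening $17,164.44; interest $787.30 → $17,951.74; payment $2,564.53; balance $15,387.21
Installment 7: opening $15,387.21; interest $787.30 → $16,174.51; payment $2,695.75; balance $13,478.76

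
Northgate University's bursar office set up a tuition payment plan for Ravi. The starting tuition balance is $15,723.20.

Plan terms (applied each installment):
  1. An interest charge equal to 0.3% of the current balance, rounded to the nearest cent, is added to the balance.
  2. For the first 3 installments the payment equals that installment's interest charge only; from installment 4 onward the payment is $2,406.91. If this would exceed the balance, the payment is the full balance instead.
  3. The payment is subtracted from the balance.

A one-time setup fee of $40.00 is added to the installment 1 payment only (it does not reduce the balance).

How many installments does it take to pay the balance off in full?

# | Opening | Interest | Payment | Fee | End bal
1 | $15,723.20 | $47.17 | $47.17 | $40.00 | $15,723.20
2 | $15,723.20 | $47.17 | $47.17 | — | $15,723.20
3 | $15,723.20 | $47.17 | $47.17 | — | $15,723.20
4 | $15,723.20 | $47.17 | $2,406.91 | — | $13,363.46
5 | $13,363.46 | $40.09 | $2,406.91 | — | $10,996.64
6 | $10,996.64 | $32.99 | $2,406.91 | — | $8,622.72
7 | $8,622.72 | $25.87 | $2,406.91 | — | $6,241.68
8 | $6,241.68 | $18.73 | $2,406.91 | — | $3,853.50
9 | $3,853.50 | $11.56 | $2,406.91 | — | $1,458.15
10 | $1,458.15 | $4.37 | $1,462.52 | — | $0.00
Balance reaches $0.00 in installment 10.

10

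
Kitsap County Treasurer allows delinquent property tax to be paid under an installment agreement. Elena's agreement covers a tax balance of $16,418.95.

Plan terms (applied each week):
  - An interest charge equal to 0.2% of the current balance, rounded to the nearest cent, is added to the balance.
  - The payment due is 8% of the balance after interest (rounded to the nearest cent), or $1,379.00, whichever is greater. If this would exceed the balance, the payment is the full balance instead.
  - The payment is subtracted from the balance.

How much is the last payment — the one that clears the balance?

# | Opening | Interest | Payment | End bal
1 | $16,418.95 | $32.84 | $1,379.00 | $15,072.79
2 | $15,072.79 | $30.15 | $1,379.00 | $13,723.94
3 | $13,723.94 | $27.45 | $1,379.00 | $12,372.39
4 | $12,372.39 | $24.74 | $1,379.00 | $11,018.13
5 | $11,018.13 | $22.04 | $1,379.00 | $9,661.17
6 | $9,661.17 | $19.32 | $1,379.00 | $8,301.49
7 | $8,301.49 | $16.60 | $1,379.00 | $6,939.09
8 | $6,939.09 | $13.88 | $1,379.00 | $5,573.97
9 | $5,573.97 | $11.15 | $1,379.00 | $4,206.12
10 | $4,206.12 | $8.41 | $1,379.00 | $2,835.53
11 | $2,835.53 | $5.67 | $1,379.00 | $1,462.20
12 | $1,462.20 | $2.92 | $1,379.00 | $86.12
13 | $86.12 | $0.17 | $86.29 | $0.00

$86.29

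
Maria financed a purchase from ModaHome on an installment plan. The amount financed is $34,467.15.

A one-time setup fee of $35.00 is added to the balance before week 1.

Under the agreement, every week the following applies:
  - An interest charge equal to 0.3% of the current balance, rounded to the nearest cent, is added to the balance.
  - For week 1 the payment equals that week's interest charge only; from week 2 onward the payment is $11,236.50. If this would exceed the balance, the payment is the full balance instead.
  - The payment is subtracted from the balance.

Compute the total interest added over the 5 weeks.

$316.75

Week 1: $34,502.15 +$103.51 interest = $34,605.66; pay $103.51 → $34,502.15
Week 2: $34,502.15 +$103.51 interest = $34,605.66; pay $11,236.50 → $23,369.16
Week 3: $23,369.16 +$70.11 interest = $23,439.27; pay $11,236.50 → $12,202.77
Week 4: $12,202.77 +$36.61 interest = $12,239.38; pay $11,236.50 → $1,002.88
Week 5: $1,002.88 +$3.01 interest = $1,005.89; pay $1,005.89 → $0.00
Total interest: $103.51 + $103.51 + $70.11 + $36.61 + $3.01 = $316.75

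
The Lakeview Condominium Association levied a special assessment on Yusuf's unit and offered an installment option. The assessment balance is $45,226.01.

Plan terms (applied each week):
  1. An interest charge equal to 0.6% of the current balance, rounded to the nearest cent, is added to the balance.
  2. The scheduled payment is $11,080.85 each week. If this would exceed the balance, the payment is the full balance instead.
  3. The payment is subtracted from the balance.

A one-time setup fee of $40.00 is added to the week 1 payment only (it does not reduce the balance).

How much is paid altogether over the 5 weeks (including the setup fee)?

Week 1: opening $45,226.01; interest $271.36 → $45,497.37; payment $11,080.85 (+ $40.00 fee); balance $34,416.52
Week 2: opening $34,416.52; interest $206.50 → $34,623.02; payment $11,080.85; balance $23,542.17
Week 3: opening $23,542.17; interest $141.25 → $23,683.42; payment $11,080.85; balance $12,602.57
Week 4: opening $12,602.57; interest $75.62 → $12,678.19; payment $11,080.85; balance $1,597.34
Week 5: opening $1,597.34; interest $9.58 → $1,606.92; payment $1,606.92; balance $0.00
Total paid: $45,970.32

$45,970.32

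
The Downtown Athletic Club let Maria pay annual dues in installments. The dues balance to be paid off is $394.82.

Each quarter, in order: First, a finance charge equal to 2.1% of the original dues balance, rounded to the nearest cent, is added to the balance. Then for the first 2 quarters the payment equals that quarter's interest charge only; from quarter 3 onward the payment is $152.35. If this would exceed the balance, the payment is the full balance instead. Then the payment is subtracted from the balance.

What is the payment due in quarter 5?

$114.99

Quarter 1: opening $394.82; interest $8.29 → $403.11; payment $8.29; balance $394.82
Quarter 2: opening $394.82; interest $8.29 → $403.11; payment $8.29; balance $394.82
Quarter 3: opening $394.82; interest $8.29 → $403.11; payment $152.35; balance $250.76
Quarter 4: opening $250.76; interest $8.29 → $259.05; payment $152.35; balance $106.70
Quarter 5: opening $106.70; interest $8.29 → $114.99; payment $114.99; balance $0.00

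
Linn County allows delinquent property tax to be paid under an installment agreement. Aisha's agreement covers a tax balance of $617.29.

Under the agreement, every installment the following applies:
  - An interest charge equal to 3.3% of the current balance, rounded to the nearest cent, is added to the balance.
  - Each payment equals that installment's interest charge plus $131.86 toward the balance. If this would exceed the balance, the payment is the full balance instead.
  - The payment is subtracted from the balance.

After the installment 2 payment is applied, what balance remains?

$353.57

Installment 1: opening $617.29; interest $20.37 → $637.66; payment $152.23; balance $485.43
Installment 2: opening $485.43; interest $16.02 → $501.45; payment $147.88; balance $353.57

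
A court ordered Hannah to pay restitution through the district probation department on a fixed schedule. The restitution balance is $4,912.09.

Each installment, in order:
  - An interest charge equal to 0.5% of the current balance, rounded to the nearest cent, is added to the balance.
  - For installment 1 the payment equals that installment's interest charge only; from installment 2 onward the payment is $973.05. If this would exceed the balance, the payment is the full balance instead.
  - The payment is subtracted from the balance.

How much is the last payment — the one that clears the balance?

$122.59

Installment 1: $4,912.09 +$24.56 interest = $4,936.65; pay $24.56 → $4,912.09
Installment 2: $4,912.09 +$24.56 interest = $4,936.65; pay $973.05 → $3,963.60
Installment 3: $3,963.60 +$19.82 interest = $3,983.42; pay $973.05 → $3,010.37
Installment 4: $3,010.37 +$15.05 interest = $3,025.42; pay $973.05 → $2,052.37
Installment 5: $2,052.37 +$10.26 interest = $2,062.63; pay $973.05 → $1,089.58
Installment 6: $1,089.58 +$5.45 interest = $1,095.03; pay $973.05 → $121.98
Installment 7: $121.98 +$0.61 interest = $122.59; pay $122.59 → $0.00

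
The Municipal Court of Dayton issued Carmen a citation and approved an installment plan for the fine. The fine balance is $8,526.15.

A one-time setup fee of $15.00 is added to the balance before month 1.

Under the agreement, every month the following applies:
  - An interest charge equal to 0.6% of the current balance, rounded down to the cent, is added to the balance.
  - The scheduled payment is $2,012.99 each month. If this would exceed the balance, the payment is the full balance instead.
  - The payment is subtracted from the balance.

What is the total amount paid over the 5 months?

Month 1: $8,541.15 +$51.24 interest = $8,592.39; pay $2,012.99 → $6,579.40
Month 2: $6,579.40 +$39.47 interest = $6,618.87; pay $2,012.99 → $4,605.88
Month 3: $4,605.88 +$27.63 interest = $4,633.51; pay $2,012.99 → $2,620.52
Month 4: $2,620.52 +$15.72 interest = $2,636.24; pay $2,012.99 → $623.25
Month 5: $623.25 +$3.73 interest = $626.98; pay $626.98 → $0.00
Total paid: $8,678.94

$8,678.94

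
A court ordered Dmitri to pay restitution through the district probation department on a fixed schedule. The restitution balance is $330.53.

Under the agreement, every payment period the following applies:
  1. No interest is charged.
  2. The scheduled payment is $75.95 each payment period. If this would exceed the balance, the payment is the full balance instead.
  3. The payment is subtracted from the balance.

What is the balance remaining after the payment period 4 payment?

Payment period 1: $330.53 − $75.95 → $254.58
Payment period 2: $254.58 − $75.95 → $178.63
Payment period 3: $178.63 − $75.95 → $102.68
Payment period 4: $102.68 − $75.95 → $26.73

$26.73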